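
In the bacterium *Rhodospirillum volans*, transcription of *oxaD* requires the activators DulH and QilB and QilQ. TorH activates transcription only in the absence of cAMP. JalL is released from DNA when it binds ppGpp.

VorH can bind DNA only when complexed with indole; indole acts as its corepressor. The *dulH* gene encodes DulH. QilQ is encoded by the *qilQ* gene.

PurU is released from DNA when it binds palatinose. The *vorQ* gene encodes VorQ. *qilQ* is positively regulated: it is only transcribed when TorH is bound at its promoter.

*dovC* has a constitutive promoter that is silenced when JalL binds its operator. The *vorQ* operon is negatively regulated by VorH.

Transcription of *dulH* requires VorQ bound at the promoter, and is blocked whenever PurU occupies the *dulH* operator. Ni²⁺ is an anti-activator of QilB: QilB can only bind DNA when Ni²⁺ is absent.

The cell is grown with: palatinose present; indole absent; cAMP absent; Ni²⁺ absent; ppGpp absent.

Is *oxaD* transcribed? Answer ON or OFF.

ON

Palatinose is present, so PurU is inactive.
Indole is absent, so VorH is inactive.
With no repressor bound, *vorQ* is transcribed.
So VorQ is produced and active.
No repressor is bound and VorQ is active, so *dulH* is transcribed.
So DulH is produced and active.
Ni²⁺ is absent, so QilB is active.
cAMP is absent, so TorH is active.
No repressor is bound and TorH is active, so *qilQ* is transcribed.
So QilQ is produced and active.
No repressor is bound and DulH and QilB and QilQ are active, so *oxaD* is transcribed.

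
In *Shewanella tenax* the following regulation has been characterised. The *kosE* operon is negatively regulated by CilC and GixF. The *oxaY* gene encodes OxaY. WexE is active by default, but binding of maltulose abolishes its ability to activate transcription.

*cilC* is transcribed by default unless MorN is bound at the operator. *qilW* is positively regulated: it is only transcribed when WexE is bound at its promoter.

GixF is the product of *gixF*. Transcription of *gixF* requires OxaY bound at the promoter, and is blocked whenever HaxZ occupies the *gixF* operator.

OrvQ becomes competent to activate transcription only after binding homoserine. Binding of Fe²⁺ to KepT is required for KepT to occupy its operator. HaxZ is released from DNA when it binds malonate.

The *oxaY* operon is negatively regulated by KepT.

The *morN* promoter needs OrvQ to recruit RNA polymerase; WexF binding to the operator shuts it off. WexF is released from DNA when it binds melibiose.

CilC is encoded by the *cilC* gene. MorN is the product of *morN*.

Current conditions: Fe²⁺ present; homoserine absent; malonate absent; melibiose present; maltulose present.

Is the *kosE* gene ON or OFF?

Homoserine is absent, so OrvQ is inactive.
Melibiose is present, so WexF is inactive.
Required activator OrvQ is absent, so *morN* is not transcribed.
So MorN is not produced.
With no repressor bound, *cilC* is transcribed.
So CilC is produced and active.
Fe²⁺ is present, so KepT is active.
With repressor KepT bound, *oxaY* is not transcribed.
So OxaY is not produced.
Malonate is absent, so HaxZ is active.
With repressor HaxZ bound, *gixF* is not transcribed.
So GixF is not produced.
With repressor CilC bound, *kosE* is not transcribed.

OFF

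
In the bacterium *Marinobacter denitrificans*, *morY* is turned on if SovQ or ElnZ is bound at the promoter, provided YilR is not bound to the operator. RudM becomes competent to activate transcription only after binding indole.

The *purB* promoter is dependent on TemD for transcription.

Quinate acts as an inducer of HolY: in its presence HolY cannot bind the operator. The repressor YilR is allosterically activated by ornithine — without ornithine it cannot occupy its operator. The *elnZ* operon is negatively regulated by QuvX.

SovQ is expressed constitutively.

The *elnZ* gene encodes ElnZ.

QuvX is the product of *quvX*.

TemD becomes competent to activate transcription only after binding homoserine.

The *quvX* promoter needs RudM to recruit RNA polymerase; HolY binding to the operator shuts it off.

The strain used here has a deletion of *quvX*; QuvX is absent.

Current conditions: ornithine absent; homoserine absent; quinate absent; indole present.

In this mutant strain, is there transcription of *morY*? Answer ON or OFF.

SovQ is produced constitutively and is active.
Ornithine is absent, so YilR is inactive.
QuvX is non-functional in this strain, so it has no effect.
With no repressor bound, *elnZ* is transcribed.
So ElnZ is produced and active.
Activator SovQ is present, so *morY* is transcribed.

ON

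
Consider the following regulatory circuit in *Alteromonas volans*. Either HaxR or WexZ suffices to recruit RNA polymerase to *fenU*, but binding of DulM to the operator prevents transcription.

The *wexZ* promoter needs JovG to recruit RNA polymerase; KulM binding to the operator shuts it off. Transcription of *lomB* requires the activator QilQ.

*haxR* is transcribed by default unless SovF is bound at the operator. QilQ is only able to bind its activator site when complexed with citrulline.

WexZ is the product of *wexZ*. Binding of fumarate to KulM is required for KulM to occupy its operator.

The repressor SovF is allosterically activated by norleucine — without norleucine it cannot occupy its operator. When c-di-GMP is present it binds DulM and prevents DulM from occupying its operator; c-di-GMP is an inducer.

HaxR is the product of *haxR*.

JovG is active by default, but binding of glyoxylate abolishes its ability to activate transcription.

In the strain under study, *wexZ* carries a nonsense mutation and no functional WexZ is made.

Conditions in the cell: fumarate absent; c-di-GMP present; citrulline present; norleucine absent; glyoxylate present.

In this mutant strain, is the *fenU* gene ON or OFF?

ON

c-di-GMP is present, so DulM is inactive.
Norleucine is absent, so SovF is inactive.
With no repressor bound, *haxR* is transcribed.
So HaxR is produced and active.
WexZ is non-functional in this strain, so it has no effect.
Activator HaxR is present, so *fenU* is transcribed.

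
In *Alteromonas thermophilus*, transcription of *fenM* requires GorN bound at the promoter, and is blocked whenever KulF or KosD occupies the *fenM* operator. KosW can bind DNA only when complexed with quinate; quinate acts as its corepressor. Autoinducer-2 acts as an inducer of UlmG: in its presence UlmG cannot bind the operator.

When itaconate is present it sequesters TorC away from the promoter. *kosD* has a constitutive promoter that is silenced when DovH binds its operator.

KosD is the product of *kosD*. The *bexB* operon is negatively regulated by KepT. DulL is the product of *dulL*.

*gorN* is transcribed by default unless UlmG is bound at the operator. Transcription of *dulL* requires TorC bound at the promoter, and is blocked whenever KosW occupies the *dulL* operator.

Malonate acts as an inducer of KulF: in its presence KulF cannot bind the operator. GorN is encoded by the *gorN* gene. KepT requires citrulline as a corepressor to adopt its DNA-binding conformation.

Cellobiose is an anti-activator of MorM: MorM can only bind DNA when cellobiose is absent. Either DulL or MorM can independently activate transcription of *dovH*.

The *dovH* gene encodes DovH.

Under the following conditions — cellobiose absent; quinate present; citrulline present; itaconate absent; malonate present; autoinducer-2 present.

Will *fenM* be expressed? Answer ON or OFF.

ON

Malonate is present, so KulF is inactive.
Itaconate is absent, so TorC is active.
Quinate is present, so KosW is active.
With repressor KosW bound, *dulL* is not transcribed.
So DulL is not produced.
Cellobiose is absent, so MorM is active.
Activator MorM is present, so *dovH* is transcribed.
So DovH is produced and active.
With repressor DovH bound, *kosD* is not transcribed.
So KosD is not produced.
Autoinducer-2 is present, so UlmG is inactive.
With no repressor bound, *gorN* is transcribed.
So GorN is produced and active.
No repressor is bound and GorN is active, so *fenM* is transcribed.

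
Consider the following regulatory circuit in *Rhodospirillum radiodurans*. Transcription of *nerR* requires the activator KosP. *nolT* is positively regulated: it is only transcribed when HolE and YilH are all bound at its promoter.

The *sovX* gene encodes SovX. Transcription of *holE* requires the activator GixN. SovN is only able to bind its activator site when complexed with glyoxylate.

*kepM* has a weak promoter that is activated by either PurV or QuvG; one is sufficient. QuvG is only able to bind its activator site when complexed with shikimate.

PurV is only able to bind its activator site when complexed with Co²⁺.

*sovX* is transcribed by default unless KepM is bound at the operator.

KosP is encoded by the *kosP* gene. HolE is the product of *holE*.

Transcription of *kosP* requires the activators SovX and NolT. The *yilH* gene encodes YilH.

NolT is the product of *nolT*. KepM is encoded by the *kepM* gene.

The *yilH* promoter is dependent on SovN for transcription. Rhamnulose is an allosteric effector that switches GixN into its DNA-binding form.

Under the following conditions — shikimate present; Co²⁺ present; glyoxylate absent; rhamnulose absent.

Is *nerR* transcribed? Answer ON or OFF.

Co²⁺ is present, so PurV is active.
Shikimate is present, so QuvG is active.
Activator PurV is present, so *kepM* is transcribed.
So KepM is produced and active.
With repressor KepM bound, *sovX* is not transcribed.
So SovX is not produced.
Rhamnulose is absent, so GixN is inactive.
Required activator GixN is absent, so *holE* is not transcribed.
So HolE is not produced.
Glyoxylate is absent, so SovN is inactive.
Required activator SovN is absent, so *yilH* is not transcribed.
So YilH is not produced.
Required activator HolE is absent, so *nolT* is not transcribed.
So NolT is not produced.
Required activator SovX is absent, so *kosP* is not transcribed.
So KosP is not produced.
Required activator KosP is absent, so *nerR* is not transcribed.

OFF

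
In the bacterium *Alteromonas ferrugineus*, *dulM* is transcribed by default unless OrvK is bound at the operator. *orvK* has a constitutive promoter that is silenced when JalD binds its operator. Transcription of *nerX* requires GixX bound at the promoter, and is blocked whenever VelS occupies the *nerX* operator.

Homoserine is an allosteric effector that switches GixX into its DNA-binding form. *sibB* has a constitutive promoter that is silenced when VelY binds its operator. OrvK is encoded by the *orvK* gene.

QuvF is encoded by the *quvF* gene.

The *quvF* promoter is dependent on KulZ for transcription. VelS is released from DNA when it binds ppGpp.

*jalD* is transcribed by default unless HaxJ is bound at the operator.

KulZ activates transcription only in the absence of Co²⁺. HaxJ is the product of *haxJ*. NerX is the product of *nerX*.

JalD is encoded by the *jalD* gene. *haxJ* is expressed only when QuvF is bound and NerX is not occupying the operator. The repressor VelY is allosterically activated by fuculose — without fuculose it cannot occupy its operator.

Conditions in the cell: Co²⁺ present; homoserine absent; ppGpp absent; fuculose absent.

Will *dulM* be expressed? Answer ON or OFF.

Co²⁺ is present, so KulZ is inactive.
Required activator KulZ is absent, so *quvF* is not transcribed.
So QuvF is not produced.
Homoserine is absent, so GixX is inactive.
ppGpp is absent, so VelS is active.
With repressor VelS bound, *nerX* is not transcribed.
So NerX is not produced.
Required activator QuvF is absent, so *haxJ* is not transcribed.
So HaxJ is not produced.
With no repressor bound, *jalD* is transcribed.
So JalD is produced and active.
With repressor JalD bound, *orvK* is not transcribed.
So OrvK is not produced.
With no repressor bound, *dulM* is transcribed.

ON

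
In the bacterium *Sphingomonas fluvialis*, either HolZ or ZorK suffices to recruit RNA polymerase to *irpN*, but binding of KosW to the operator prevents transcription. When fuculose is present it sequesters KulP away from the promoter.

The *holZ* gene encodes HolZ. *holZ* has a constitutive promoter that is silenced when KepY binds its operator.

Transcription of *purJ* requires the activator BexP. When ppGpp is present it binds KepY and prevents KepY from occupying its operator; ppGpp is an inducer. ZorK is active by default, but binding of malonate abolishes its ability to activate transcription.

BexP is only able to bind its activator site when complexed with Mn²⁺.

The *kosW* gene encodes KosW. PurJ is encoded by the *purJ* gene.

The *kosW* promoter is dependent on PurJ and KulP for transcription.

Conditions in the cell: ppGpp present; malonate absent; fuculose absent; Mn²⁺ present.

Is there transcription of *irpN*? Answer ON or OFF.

ppGpp is present, so KepY is inactive.
With no repressor bound, *holZ* is transcribed.
So HolZ is produced and active.
Malonate is absent, so ZorK is active.
Mn²⁺ is present, so BexP is active.
No repressor is bound and BexP is active, so *purJ* is transcribed.
So PurJ is produced and active.
Fuculose is absent, so KulP is active.
No repressor is bound and PurJ and KulP are active, so *kosW* is transcribed.
So KosW is produced and active.
With repressor KosW bound, *irpN* is not transcribed.

OFF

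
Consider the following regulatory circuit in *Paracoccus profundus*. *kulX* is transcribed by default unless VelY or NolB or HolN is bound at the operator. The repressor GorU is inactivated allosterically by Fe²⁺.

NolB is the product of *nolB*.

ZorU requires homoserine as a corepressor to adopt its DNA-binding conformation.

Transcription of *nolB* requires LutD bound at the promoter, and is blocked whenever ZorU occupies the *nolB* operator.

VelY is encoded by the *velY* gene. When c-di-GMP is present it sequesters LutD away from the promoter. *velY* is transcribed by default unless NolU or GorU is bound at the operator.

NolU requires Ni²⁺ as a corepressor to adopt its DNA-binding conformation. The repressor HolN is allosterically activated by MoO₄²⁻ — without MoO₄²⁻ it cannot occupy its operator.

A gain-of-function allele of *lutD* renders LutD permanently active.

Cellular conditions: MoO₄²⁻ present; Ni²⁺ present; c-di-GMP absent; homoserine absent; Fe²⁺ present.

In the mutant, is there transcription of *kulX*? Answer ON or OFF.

Ni²⁺ is present, so NolU is active.
Fe²⁺ is present, so GorU is inactive.
With repressor NolU bound, *velY* is not transcribed.
So VelY is not produced.
Homoserine is absent, so ZorU is inactive.
LutD is constitutively active in this strain.
No repressor is bound and LutD is active, so *nolB* is transcribed.
So NolB is produced and active.
MoO₄²⁻ is present, so HolN is active.
With repressor NolB bound, *kulX* is not transcribed.

OFF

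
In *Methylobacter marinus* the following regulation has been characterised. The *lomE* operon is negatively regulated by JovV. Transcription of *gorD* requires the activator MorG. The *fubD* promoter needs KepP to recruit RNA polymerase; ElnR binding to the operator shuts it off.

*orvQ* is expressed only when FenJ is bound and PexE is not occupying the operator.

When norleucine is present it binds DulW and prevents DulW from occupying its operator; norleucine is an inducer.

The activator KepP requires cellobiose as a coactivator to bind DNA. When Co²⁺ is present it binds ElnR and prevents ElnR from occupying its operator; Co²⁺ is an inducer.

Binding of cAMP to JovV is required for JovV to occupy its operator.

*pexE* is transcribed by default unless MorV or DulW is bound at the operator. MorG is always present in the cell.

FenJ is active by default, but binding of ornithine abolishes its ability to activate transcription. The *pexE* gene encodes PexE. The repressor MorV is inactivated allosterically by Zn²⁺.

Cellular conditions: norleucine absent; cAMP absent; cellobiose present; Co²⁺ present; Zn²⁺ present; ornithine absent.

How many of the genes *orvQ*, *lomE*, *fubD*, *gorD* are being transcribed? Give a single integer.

4

Ornithine is absent, so FenJ is active.
Zn²⁺ is present, so MorV is inactive.
Norleucine is absent, so DulW is active.
With repressor DulW bound, *pexE* is not transcribed.
So PexE is not produced.
No repressor is bound and FenJ is active, so *orvQ* is transcribed.
→ *orvQ* is ON.
cAMP is absent, so JovV is inactive.
With no repressor bound, *lomE* is transcribed.
→ *lomE* is ON.
Co²⁺ is present, so ElnR is inactive.
Cellobiose is present, so KepP is active.
No repressor is bound and KepP is active, so *fubD* is transcribed.
→ *fubD* is ON.
MorG is produced constitutively and is active.
No repressor is bound and MorG is active, so *gorD* is transcribed.
→ *gorD* is ON.
4 of the 4 genes are transcribed.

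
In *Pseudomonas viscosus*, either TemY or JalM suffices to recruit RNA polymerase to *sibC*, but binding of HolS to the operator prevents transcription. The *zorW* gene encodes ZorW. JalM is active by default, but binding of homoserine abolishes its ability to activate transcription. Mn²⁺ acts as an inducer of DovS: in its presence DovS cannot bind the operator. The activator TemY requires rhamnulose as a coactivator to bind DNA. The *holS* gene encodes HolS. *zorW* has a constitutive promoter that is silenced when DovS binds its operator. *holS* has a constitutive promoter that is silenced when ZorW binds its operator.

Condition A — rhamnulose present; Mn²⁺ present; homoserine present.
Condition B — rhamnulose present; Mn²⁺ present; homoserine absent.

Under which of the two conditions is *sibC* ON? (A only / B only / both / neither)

both

Condition A:
Rhamnulose is present, so TemY is active.
Mn²⁺ is present, so DovS is inactive.
With no repressor bound, *zorW* is transcribed.
So ZorW is produced and active.
With repressor ZorW bound, *holS* is not transcribed.
So HolS is not produced.
Homoserine is present, so JalM is inactive.
Activator TemY is present, so *sibC* is transcribed.
→ *sibC* is ON in A.
Condition B:
Rhamnulose is present, so TemY is active.
Mn²⁺ is present, so DovS is inactive.
With no repressor bound, *zorW* is transcribed.
So ZorW is produced and active.
With repressor ZorW bound, *holS* is not transcribed.
So HolS is not produced.
Homoserine is absent, so JalM is active.
Activator TemY is present, so *sibC* is transcribed.
→ *sibC* is ON in B.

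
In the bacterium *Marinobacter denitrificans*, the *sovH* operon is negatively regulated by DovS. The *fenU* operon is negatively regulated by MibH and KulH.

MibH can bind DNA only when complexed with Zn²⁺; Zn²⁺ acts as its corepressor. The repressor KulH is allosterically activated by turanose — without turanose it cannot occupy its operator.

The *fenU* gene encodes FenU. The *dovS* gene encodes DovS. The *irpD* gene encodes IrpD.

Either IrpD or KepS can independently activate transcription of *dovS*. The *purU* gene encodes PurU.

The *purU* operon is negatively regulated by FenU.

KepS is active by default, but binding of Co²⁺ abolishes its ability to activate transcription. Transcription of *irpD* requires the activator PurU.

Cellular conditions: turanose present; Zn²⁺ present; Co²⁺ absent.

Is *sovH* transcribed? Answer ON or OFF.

OFF

Zn²⁺ is present, so MibH is active.
Turanose is present, so KulH is active.
With repressor MibH bound, *fenU* is not transcribed.
So FenU is not produced.
With no repressor bound, *purU* is transcribed.
So PurU is produced and active.
No repressor is bound and PurU is active, so *irpD* is transcribed.
So IrpD is produced and active.
Co²⁺ is absent, so KepS is active.
Activator IrpD is present, so *dovS* is transcribed.
So DovS is produced and active.
With repressor DovS bound, *sovH* is not transcribed.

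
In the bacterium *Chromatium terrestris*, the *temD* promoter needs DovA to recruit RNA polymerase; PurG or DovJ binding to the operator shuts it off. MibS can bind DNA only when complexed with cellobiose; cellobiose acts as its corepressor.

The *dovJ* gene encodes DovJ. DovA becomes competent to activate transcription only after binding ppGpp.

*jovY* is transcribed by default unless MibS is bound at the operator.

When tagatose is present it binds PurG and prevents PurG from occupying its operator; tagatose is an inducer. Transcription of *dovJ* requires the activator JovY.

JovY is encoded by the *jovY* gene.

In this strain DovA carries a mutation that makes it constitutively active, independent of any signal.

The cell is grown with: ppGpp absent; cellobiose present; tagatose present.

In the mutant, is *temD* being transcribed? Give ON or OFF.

Tagatose is present, so PurG is inactive.
Cellobiose is present, so MibS is active.
With repressor MibS bound, *jovY* is not transcribed.
So JovY is not produced.
Required activator JovY is absent, so *dovJ* is not transcribed.
So DovJ is not produced.
DovA is constitutively active in this strain.
No repressor is bound and DovA is active, so *temD* is transcribed.

ON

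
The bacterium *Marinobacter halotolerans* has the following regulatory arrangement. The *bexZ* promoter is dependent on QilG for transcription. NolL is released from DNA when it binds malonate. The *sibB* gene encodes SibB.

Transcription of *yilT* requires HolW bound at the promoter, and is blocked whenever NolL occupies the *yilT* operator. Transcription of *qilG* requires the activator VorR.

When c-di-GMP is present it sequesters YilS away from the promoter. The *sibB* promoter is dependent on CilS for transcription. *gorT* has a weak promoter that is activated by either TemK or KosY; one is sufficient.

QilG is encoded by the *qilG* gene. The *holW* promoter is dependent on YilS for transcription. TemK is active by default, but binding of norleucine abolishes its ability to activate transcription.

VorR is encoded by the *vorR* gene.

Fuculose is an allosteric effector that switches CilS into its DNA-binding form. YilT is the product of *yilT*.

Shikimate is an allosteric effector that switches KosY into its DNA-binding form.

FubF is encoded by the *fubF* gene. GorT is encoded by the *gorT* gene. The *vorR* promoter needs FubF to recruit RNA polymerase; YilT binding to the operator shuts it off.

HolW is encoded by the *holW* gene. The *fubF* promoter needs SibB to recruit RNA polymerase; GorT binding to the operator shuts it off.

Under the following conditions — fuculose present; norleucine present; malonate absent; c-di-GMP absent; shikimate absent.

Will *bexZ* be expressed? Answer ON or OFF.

Fuculose is present, so CilS is active.
No repressor is bound and CilS is active, so *sibB* is transcribed.
So SibB is produced and active.
Norleucine is present, so TemK is inactive.
Shikimate is absent, so KosY is inactive.
No activator is available at the *gorT* promoter, so *gorT* is not transcribed.
So GorT is not produced.
No repressor is bound and SibB is active, so *fubF* is transcribed.
So FubF is produced and active.
c-di-GMP is absent, so YilS is active.
No repressor is bound and YilS is active, so *holW* is transcribed.
So HolW is produced and active.
Malonate is absent, so NolL is active.
With repressor NolL bound, *yilT* is not transcribed.
So YilT is not produced.
No repressor is bound and FubF is active, so *vorR* is transcribed.
So VorR is produced and active.
No repressor is bound and VorR is active, so *qilG* is transcribed.
So QilG is produced and active.
No repressor is bound and QilG is active, so *bexZ* is transcribed.

ON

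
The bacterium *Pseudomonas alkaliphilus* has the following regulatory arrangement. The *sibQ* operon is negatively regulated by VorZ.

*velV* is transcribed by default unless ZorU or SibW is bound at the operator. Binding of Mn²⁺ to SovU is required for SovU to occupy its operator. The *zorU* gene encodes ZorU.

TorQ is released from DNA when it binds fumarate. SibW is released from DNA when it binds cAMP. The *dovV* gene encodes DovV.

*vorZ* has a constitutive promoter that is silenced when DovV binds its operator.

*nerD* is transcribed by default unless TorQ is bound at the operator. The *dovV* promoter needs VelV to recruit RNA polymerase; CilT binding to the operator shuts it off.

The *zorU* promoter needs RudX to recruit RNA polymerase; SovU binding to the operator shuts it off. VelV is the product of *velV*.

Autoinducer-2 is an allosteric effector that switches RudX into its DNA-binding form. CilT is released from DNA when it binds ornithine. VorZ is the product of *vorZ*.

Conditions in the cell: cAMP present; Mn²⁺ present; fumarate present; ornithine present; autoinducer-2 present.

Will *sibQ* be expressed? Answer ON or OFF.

Autoinducer-2 is present, so RudX is active.
Mn²⁺ is present, so SovU is active.
With repressor SovU bound, *zorU* is not transcribed.
So ZorU is not produced.
cAMP is present, so SibW is inactive.
With no repressor bound, *velV* is transcribed.
So VelV is produced and active.
Ornithine is present, so CilT is inactive.
No repressor is bound and VelV is active, so *dovV* is transcribed.
So DovV is produced and active.
With repressor DovV bound, *vorZ* is not transcribed.
So VorZ is not produced.
With no repressor bound, *sibQ* is transcribed.

ON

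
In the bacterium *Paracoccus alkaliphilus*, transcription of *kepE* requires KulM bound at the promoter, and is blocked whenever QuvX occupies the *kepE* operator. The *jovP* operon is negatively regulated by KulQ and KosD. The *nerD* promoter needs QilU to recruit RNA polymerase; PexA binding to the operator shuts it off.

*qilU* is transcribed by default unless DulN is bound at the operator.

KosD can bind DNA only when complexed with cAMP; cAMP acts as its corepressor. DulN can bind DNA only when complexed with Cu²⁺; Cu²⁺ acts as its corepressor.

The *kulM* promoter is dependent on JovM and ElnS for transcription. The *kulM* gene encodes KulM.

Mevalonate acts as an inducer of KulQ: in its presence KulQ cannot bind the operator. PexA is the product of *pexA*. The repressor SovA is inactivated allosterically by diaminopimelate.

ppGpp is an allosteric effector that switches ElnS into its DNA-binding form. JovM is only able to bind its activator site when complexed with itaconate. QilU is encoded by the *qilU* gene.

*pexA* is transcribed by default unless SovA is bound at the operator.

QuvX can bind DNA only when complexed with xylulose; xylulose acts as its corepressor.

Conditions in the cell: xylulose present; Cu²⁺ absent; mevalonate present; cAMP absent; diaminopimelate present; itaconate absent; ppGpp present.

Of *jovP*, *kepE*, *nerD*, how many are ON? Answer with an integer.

1

Mevalonate is present, so KulQ is inactive.
cAMP is absent, so KosD is inactive.
With no repressor bound, *jovP* is transcribed.
→ *jovP* is ON.
Xylulose is present, so QuvX is active.
Itaconate is absent, so JovM is inactive.
ppGpp is present, so ElnS is active.
Required activator JovM is absent, so *kulM* is not transcribed.
So KulM is not produced.
With repressor QuvX bound, *kepE* is not transcribed.
→ *kepE* is OFF.
Diaminopimelate is present, so SovA is inactive.
With no repressor bound, *pexA* is transcribed.
So PexA is produced and active.
Cu²⁺ is absent, so DulN is inactive.
With no repressor bound, *qilU* is transcribed.
So QilU is produced and active.
With repressor PexA bound, *nerD* is not transcribed.
→ *nerD* is OFF.
1 of the 3 genes is transcribed.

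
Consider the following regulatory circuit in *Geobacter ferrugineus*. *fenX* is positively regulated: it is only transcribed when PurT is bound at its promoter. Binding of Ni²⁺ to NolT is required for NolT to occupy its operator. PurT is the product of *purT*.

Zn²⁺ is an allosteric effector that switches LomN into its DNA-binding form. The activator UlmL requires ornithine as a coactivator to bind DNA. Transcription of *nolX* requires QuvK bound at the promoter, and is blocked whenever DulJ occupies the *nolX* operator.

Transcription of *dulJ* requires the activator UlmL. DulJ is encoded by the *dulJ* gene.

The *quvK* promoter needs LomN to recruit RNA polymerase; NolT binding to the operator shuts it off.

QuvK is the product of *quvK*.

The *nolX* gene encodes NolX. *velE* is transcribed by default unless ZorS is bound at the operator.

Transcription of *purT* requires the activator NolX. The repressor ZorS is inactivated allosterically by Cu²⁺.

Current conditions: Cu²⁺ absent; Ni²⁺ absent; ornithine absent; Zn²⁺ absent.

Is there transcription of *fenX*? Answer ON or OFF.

Ornithine is absent, so UlmL is inactive.
Required activator UlmL is absent, so *dulJ* is not transcribed.
So DulJ is not produced.
Ni²⁺ is absent, so NolT is inactive.
Zn²⁺ is absent, so LomN is inactive.
Required activator LomN is absent, so *quvK* is not transcribed.
So QuvK is not produced.
Required activator QuvK is absent, so *nolX* is not transcribed.
So NolX is not produced.
Required activator NolX is absent, so *purT* is not transcribed.
So PurT is not produced.
Required activator PurT is absent, so *fenX* is not transcribed.

OFF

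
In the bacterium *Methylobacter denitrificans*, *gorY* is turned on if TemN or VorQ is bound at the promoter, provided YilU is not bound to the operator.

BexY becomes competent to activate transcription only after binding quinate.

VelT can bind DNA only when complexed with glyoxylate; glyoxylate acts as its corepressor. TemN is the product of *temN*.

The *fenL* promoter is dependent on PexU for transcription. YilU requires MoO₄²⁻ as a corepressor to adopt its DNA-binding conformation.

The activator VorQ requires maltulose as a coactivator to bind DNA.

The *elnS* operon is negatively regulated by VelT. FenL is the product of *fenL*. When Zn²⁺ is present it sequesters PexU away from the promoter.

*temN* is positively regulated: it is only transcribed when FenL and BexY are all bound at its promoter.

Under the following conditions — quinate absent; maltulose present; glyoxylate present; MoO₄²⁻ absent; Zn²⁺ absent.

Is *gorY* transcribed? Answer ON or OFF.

ON

Zn²⁺ is absent, so PexU is active.
No repressor is bound and PexU is active, so *fenL* is transcribed.
So FenL is produced and active.
Quinate is absent, so BexY is inactive.
Required activator BexY is absent, so *temN* is not transcribed.
So TemN is not produced.
MoO₄²⁻ is absent, so YilU is inactive.
Maltulose is present, so VorQ is active.
Activator VorQ is present, so *gorY* is transcribed.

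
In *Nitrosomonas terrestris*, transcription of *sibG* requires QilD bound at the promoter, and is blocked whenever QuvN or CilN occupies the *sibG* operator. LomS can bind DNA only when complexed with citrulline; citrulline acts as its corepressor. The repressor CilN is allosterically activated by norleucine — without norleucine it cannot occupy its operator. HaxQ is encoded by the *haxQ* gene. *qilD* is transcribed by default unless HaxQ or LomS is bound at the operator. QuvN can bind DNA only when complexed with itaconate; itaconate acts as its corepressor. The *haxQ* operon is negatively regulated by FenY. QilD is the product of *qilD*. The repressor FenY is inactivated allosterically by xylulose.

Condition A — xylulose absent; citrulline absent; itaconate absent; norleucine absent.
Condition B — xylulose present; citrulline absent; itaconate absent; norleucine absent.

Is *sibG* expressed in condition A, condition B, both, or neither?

Condition A:
Xylulose is absent, so FenY is active.
With repressor FenY bound, *haxQ* is not transcribed.
So HaxQ is not produced.
Citrulline is absent, so LomS is inactive.
With no repressor bound, *qilD* is transcribed.
So QilD is produced and active.
Itaconate is absent, so QuvN is inactive.
Norleucine is absent, so CilN is inactive.
No repressor is bound and QilD is active, so *sibG* is transcribed.
→ *sibG* is ON in A.
Condition B:
Xylulose is present, so FenY is inactive.
With no repressor bound, *haxQ* is transcribed.
So HaxQ is produced and active.
Citrulline is absent, so LomS is inactive.
With repressor HaxQ bound, *qilD* is not transcribed.
So QilD is not produced.
Itaconate is absent, so QuvN is inactive.
Norleucine is absent, so CilN is inactive.
Required activator QilD is absent, so *sibG* is not transcribed.
→ *sibG* is OFF in B.

A only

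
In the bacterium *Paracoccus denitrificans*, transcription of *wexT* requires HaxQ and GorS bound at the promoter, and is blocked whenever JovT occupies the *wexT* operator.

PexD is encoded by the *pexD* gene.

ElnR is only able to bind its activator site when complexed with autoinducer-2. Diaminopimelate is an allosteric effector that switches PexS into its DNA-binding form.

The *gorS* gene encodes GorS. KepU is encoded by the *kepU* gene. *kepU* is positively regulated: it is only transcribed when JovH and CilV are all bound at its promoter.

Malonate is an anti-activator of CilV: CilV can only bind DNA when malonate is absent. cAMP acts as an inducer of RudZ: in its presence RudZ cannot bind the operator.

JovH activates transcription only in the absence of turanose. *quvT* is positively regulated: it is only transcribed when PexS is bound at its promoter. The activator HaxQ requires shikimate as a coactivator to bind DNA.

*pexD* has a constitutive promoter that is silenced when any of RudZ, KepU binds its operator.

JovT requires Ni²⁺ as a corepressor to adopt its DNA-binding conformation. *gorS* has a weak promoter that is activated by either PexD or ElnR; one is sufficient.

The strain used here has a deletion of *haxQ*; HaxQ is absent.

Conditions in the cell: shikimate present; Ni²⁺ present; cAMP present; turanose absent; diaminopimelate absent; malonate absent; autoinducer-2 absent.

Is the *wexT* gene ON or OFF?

Ni²⁺ is present, so JovT is active.
HaxQ is non-functional in this strain, so it has no effect.
cAMP is present, so RudZ is inactive.
Turanose is absent, so JovH is active.
Malonate is absent, so CilV is active.
No repressor is bound and JovH and CilV are active, so *kepU* is transcribed.
So KepU is produced and active.
With repressor KepU bound, *pexD* is not transcribed.
So PexD is not produced.
Autoinducer-2 is absent, so ElnR is inactive.
No activator is available at the *gorS* promoter, so *gorS* is not transcribed.
So GorS is not produced.
With repressor JovT bound, *wexT* is not transcribed.

OFF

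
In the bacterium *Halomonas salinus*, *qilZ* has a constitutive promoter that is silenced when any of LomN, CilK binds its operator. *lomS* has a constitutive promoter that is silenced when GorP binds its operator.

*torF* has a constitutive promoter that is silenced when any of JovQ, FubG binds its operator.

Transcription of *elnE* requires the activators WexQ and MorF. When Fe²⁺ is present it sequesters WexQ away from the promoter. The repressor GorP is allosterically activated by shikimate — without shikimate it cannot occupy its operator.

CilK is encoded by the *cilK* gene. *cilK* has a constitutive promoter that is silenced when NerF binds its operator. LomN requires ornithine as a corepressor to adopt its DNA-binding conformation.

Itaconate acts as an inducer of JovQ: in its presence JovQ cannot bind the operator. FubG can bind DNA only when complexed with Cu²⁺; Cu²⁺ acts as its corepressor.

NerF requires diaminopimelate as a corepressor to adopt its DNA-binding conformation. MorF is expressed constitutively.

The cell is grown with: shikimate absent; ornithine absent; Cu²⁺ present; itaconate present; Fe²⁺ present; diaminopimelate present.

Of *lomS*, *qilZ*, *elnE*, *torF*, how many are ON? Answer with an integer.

2

Shikimate is absent, so GorP is inactive.
With no repressor bound, *lomS* is transcribed.
→ *lomS* is ON.
Ornithine is absent, so LomN is inactive.
Diaminopimelate is present, so NerF is active.
With repressor NerF bound, *cilK* is not transcribed.
So CilK is not produced.
With no repressor bound, *qilZ* is transcribed.
→ *qilZ* is ON.
Fe²⁺ is present, so WexQ is inactive.
MorF is produced constitutively and is active.
Required activator WexQ is absent, so *elnE* is not transcribed.
→ *elnE* is OFF.
Itaconate is present, so JovQ is inactive.
Cu²⁺ is present, so FubG is active.
With repressor FubG bound, *torF* is not transcribed.
→ *torF* is OFF.
2 of the 4 genes are transcribed.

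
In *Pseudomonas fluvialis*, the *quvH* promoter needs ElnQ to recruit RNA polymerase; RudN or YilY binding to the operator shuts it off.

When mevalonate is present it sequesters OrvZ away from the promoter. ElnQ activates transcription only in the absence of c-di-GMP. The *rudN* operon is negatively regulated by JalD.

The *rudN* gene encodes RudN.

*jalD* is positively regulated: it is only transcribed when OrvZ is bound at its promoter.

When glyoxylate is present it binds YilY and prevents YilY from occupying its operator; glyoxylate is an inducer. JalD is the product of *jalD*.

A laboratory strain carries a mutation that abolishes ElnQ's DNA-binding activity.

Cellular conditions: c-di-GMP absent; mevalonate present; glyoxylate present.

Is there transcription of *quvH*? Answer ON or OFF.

ElnQ is non-functional in this strain, so it has no effect.
Mevalonate is present, so OrvZ is inactive.
Required activator OrvZ is absent, so *jalD* is not transcribed.
So JalD is not produced.
With no repressor bound, *rudN* is transcribed.
So RudN is produced and active.
Glyoxylate is present, so YilY is inactive.
With repressor RudN bound, *quvH* is not transcribed.

OFF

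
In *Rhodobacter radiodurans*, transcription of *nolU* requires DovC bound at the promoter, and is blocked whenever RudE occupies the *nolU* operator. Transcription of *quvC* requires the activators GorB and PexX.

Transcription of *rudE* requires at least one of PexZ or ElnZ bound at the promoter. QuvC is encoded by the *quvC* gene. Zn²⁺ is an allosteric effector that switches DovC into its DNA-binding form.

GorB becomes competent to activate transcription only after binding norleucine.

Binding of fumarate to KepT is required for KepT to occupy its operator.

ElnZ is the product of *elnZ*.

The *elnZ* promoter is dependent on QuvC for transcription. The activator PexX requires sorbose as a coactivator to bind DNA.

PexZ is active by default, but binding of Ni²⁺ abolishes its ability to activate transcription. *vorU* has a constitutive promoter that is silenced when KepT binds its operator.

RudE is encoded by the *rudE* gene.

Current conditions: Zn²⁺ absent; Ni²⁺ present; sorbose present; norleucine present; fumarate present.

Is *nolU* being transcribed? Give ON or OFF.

Zn²⁺ is absent, so DovC is inactive.
Ni²⁺ is present, so PexZ is inactive.
Norleucine is present, so GorB is active.
Sorbose is present, so PexX is active.
No repressor is bound and GorB and PexX are active, so *quvC* is transcribed.
So QuvC is produced and active.
No repressor is bound and QuvC is active, so *elnZ* is transcribed.
So ElnZ is produced and active.
Activator ElnZ is present, so *rudE* is transcribed.
So RudE is produced and active.
With repressor RudE bound, *nolU* is not transcribed.

OFF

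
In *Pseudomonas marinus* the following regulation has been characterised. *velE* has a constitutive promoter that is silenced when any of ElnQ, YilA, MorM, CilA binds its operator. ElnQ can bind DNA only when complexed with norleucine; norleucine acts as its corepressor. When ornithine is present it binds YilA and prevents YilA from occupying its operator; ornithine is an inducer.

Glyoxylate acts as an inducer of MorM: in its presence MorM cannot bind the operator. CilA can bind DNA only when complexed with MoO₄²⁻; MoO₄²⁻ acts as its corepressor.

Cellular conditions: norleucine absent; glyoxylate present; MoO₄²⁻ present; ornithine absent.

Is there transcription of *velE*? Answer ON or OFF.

OFF

Norleucine is absent, so ElnQ is inactive.
Ornithine is absent, so YilA is active.
Glyoxylate is present, so MorM is inactive.
MoO₄²⁻ is present, so CilA is active.
With repressor YilA bound, *velE* is not transcribed.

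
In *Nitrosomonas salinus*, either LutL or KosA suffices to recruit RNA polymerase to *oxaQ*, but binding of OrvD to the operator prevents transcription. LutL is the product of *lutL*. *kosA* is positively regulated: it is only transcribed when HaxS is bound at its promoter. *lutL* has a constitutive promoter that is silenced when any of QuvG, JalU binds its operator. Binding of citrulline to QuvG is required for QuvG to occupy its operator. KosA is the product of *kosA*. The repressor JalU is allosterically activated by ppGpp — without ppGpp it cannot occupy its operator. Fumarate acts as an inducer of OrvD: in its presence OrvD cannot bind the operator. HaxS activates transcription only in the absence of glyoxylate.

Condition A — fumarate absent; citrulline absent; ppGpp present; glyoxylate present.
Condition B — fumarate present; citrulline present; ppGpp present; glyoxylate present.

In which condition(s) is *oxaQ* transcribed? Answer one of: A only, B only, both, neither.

Condition A:
Fumarate is absent, so OrvD is active.
Citrulline is absent, so QuvG is inactive.
ppGpp is present, so JalU is active.
With repressor JalU bound, *lutL* is not transcribed.
So LutL is not produced.
Glyoxylate is present, so HaxS is inactive.
Required activator HaxS is absent, so *kosA* is not transcribed.
So KosA is not produced.
With repressor OrvD bound, *oxaQ* is not transcribed.
→ *oxaQ* is OFF in A.
Condition B:
Fumarate is present, so OrvD is inactive.
Citrulline is present, so QuvG is active.
ppGpp is present, so JalU is active.
With repressor QuvG bound, *lutL* is not transcribed.
So LutL is not produced.
Glyoxylate is present, so HaxS is inactive.
Required activator HaxS is absent, so *kosA* is not transcribed.
So KosA is not produced.
No activator is available at the *oxaQ* promoter, so *oxaQ* is not transcribed.
→ *oxaQ* is OFF in B.

neither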